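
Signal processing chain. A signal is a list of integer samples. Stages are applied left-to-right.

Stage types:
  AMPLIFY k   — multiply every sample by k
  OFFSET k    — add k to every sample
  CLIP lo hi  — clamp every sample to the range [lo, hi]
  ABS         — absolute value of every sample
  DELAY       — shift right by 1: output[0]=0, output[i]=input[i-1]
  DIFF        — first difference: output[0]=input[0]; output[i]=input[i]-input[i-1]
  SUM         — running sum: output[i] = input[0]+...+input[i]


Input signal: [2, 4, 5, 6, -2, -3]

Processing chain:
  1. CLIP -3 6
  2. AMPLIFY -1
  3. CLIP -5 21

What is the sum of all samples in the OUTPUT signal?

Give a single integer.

Input: [2, 4, 5, 6, -2, -3]
Stage 1 (CLIP -3 6): clip(2,-3,6)=2, clip(4,-3,6)=4, clip(5,-3,6)=5, clip(6,-3,6)=6, clip(-2,-3,6)=-2, clip(-3,-3,6)=-3 -> [2, 4, 5, 6, -2, -3]
Stage 2 (AMPLIFY -1): 2*-1=-2, 4*-1=-4, 5*-1=-5, 6*-1=-6, -2*-1=2, -3*-1=3 -> [-2, -4, -5, -6, 2, 3]
Stage 3 (CLIP -5 21): clip(-2,-5,21)=-2, clip(-4,-5,21)=-4, clip(-5,-5,21)=-5, clip(-6,-5,21)=-5, clip(2,-5,21)=2, clip(3,-5,21)=3 -> [-2, -4, -5, -5, 2, 3]
Output sum: -11

Answer: -11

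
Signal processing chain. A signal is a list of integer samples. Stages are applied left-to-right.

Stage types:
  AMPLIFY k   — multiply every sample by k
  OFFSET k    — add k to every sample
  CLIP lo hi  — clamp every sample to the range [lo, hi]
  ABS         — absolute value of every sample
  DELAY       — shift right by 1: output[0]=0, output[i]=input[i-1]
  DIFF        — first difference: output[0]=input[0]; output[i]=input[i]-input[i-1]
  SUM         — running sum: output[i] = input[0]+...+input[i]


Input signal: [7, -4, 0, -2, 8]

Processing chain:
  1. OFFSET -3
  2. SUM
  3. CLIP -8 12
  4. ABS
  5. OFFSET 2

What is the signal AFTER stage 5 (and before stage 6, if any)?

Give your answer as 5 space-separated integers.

Input: [7, -4, 0, -2, 8]
Stage 1 (OFFSET -3): 7+-3=4, -4+-3=-7, 0+-3=-3, -2+-3=-5, 8+-3=5 -> [4, -7, -3, -5, 5]
Stage 2 (SUM): sum[0..0]=4, sum[0..1]=-3, sum[0..2]=-6, sum[0..3]=-11, sum[0..4]=-6 -> [4, -3, -6, -11, -6]
Stage 3 (CLIP -8 12): clip(4,-8,12)=4, clip(-3,-8,12)=-3, clip(-6,-8,12)=-6, clip(-11,-8,12)=-8, clip(-6,-8,12)=-6 -> [4, -3, -6, -8, -6]
Stage 4 (ABS): |4|=4, |-3|=3, |-6|=6, |-8|=8, |-6|=6 -> [4, 3, 6, 8, 6]
Stage 5 (OFFSET 2): 4+2=6, 3+2=5, 6+2=8, 8+2=10, 6+2=8 -> [6, 5, 8, 10, 8]

Answer: 6 5 8 10 8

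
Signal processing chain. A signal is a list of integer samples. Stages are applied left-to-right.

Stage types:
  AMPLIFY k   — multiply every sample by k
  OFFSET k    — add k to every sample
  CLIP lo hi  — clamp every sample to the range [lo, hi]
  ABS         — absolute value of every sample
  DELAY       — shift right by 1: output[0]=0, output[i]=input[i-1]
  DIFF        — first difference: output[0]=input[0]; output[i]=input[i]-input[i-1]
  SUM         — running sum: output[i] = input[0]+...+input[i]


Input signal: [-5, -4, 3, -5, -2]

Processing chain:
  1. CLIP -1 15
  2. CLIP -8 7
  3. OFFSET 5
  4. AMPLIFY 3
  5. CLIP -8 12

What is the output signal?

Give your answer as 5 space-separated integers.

Input: [-5, -4, 3, -5, -2]
Stage 1 (CLIP -1 15): clip(-5,-1,15)=-1, clip(-4,-1,15)=-1, clip(3,-1,15)=3, clip(-5,-1,15)=-1, clip(-2,-1,15)=-1 -> [-1, -1, 3, -1, -1]
Stage 2 (CLIP -8 7): clip(-1,-8,7)=-1, clip(-1,-8,7)=-1, clip(3,-8,7)=3, clip(-1,-8,7)=-1, clip(-1,-8,7)=-1 -> [-1, -1, 3, -1, -1]
Stage 3 (OFFSET 5): -1+5=4, -1+5=4, 3+5=8, -1+5=4, -1+5=4 -> [4, 4, 8, 4, 4]
Stage 4 (AMPLIFY 3): 4*3=12, 4*3=12, 8*3=24, 4*3=12, 4*3=12 -> [12, 12, 24, 12, 12]
Stage 5 (CLIP -8 12): clip(12,-8,12)=12, clip(12,-8,12)=12, clip(24,-8,12)=12, clip(12,-8,12)=12, clip(12,-8,12)=12 -> [12, 12, 12, 12, 12]

Answer: 12 12 12 12 12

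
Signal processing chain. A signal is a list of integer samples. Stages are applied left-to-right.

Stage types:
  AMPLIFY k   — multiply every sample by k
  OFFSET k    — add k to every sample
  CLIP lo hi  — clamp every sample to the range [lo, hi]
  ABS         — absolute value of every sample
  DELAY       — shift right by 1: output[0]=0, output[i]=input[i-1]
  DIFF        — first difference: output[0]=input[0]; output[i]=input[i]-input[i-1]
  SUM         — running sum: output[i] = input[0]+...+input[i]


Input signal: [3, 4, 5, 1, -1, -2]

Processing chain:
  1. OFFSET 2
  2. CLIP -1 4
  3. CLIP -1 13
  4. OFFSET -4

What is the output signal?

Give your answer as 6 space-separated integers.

Answer: 0 0 0 -1 -3 -4

Derivation:
Input: [3, 4, 5, 1, -1, -2]
Stage 1 (OFFSET 2): 3+2=5, 4+2=6, 5+2=7, 1+2=3, -1+2=1, -2+2=0 -> [5, 6, 7, 3, 1, 0]
Stage 2 (CLIP -1 4): clip(5,-1,4)=4, clip(6,-1,4)=4, clip(7,-1,4)=4, clip(3,-1,4)=3, clip(1,-1,4)=1, clip(0,-1,4)=0 -> [4, 4, 4, 3, 1, 0]
Stage 3 (CLIP -1 13): clip(4,-1,13)=4, clip(4,-1,13)=4, clip(4,-1,13)=4, clip(3,-1,13)=3, clip(1,-1,13)=1, clip(0,-1,13)=0 -> [4, 4, 4, 3, 1, 0]
Stage 4 (OFFSET -4): 4+-4=0, 4+-4=0, 4+-4=0, 3+-4=-1, 1+-4=-3, 0+-4=-4 -> [0, 0, 0, -1, -3, -4]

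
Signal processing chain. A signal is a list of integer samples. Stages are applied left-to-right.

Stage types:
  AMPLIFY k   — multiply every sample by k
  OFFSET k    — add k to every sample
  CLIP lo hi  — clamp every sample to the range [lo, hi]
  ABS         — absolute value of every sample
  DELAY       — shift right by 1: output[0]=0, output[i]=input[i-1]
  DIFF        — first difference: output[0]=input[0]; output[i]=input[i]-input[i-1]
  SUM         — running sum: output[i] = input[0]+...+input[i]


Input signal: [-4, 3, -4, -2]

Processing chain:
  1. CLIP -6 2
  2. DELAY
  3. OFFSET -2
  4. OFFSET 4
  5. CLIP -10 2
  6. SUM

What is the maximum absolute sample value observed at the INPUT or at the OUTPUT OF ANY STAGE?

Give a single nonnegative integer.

Answer: 6

Derivation:
Input: [-4, 3, -4, -2] (max |s|=4)
Stage 1 (CLIP -6 2): clip(-4,-6,2)=-4, clip(3,-6,2)=2, clip(-4,-6,2)=-4, clip(-2,-6,2)=-2 -> [-4, 2, -4, -2] (max |s|=4)
Stage 2 (DELAY): [0, -4, 2, -4] = [0, -4, 2, -4] -> [0, -4, 2, -4] (max |s|=4)
Stage 3 (OFFSET -2): 0+-2=-2, -4+-2=-6, 2+-2=0, -4+-2=-6 -> [-2, -6, 0, -6] (max |s|=6)
Stage 4 (OFFSET 4): -2+4=2, -6+4=-2, 0+4=4, -6+4=-2 -> [2, -2, 4, -2] (max |s|=4)
Stage 5 (CLIP -10 2): clip(2,-10,2)=2, clip(-2,-10,2)=-2, clip(4,-10,2)=2, clip(-2,-10,2)=-2 -> [2, -2, 2, -2] (max |s|=2)
Stage 6 (SUM): sum[0..0]=2, sum[0..1]=0, sum[0..2]=2, sum[0..3]=0 -> [2, 0, 2, 0] (max |s|=2)
Overall max amplitude: 6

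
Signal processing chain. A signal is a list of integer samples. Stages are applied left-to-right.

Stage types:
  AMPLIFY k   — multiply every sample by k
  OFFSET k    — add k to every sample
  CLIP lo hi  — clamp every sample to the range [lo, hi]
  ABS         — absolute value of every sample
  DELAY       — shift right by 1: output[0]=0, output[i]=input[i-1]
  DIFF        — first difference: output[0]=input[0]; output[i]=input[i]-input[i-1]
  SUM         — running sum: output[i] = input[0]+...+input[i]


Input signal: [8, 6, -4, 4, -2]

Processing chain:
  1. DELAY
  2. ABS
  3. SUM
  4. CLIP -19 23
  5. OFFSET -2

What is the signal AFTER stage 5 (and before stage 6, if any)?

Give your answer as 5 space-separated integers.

Input: [8, 6, -4, 4, -2]
Stage 1 (DELAY): [0, 8, 6, -4, 4] = [0, 8, 6, -4, 4] -> [0, 8, 6, -4, 4]
Stage 2 (ABS): |0|=0, |8|=8, |6|=6, |-4|=4, |4|=4 -> [0, 8, 6, 4, 4]
Stage 3 (SUM): sum[0..0]=0, sum[0..1]=8, sum[0..2]=14, sum[0..3]=18, sum[0..4]=22 -> [0, 8, 14, 18, 22]
Stage 4 (CLIP -19 23): clip(0,-19,23)=0, clip(8,-19,23)=8, clip(14,-19,23)=14, clip(18,-19,23)=18, clip(22,-19,23)=22 -> [0, 8, 14, 18, 22]
Stage 5 (OFFSET -2): 0+-2=-2, 8+-2=6, 14+-2=12, 18+-2=16, 22+-2=20 -> [-2, 6, 12, 16, 20]

Answer: -2 6 12 16 20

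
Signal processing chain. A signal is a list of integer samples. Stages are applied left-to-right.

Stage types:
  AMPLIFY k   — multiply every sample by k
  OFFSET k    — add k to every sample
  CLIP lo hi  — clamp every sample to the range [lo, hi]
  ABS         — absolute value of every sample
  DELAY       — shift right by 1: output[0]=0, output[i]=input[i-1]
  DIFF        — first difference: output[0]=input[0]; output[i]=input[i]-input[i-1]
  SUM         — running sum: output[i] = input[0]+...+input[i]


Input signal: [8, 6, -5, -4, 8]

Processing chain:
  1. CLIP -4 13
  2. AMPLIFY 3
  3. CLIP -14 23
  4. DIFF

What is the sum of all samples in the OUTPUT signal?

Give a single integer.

Answer: 23

Derivation:
Input: [8, 6, -5, -4, 8]
Stage 1 (CLIP -4 13): clip(8,-4,13)=8, clip(6,-4,13)=6, clip(-5,-4,13)=-4, clip(-4,-4,13)=-4, clip(8,-4,13)=8 -> [8, 6, -4, -4, 8]
Stage 2 (AMPLIFY 3): 8*3=24, 6*3=18, -4*3=-12, -4*3=-12, 8*3=24 -> [24, 18, -12, -12, 24]
Stage 3 (CLIP -14 23): clip(24,-14,23)=23, clip(18,-14,23)=18, clip(-12,-14,23)=-12, clip(-12,-14,23)=-12, clip(24,-14,23)=23 -> [23, 18, -12, -12, 23]
Stage 4 (DIFF): s[0]=23, 18-23=-5, -12-18=-30, -12--12=0, 23--12=35 -> [23, -5, -30, 0, 35]
Output sum: 23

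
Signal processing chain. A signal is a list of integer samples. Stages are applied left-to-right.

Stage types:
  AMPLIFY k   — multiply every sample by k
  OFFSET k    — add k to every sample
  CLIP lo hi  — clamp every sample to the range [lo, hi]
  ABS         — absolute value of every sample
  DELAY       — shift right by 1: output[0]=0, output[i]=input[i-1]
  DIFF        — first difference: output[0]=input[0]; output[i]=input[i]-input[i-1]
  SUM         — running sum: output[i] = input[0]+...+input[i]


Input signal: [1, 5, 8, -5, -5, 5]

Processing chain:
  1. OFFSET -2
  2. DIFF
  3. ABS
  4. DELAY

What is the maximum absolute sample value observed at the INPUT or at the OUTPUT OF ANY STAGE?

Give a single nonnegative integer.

Input: [1, 5, 8, -5, -5, 5] (max |s|=8)
Stage 1 (OFFSET -2): 1+-2=-1, 5+-2=3, 8+-2=6, -5+-2=-7, -5+-2=-7, 5+-2=3 -> [-1, 3, 6, -7, -7, 3] (max |s|=7)
Stage 2 (DIFF): s[0]=-1, 3--1=4, 6-3=3, -7-6=-13, -7--7=0, 3--7=10 -> [-1, 4, 3, -13, 0, 10] (max |s|=13)
Stage 3 (ABS): |-1|=1, |4|=4, |3|=3, |-13|=13, |0|=0, |10|=10 -> [1, 4, 3, 13, 0, 10] (max |s|=13)
Stage 4 (DELAY): [0, 1, 4, 3, 13, 0] = [0, 1, 4, 3, 13, 0] -> [0, 1, 4, 3, 13, 0] (max |s|=13)
Overall max amplitude: 13

Answer: 13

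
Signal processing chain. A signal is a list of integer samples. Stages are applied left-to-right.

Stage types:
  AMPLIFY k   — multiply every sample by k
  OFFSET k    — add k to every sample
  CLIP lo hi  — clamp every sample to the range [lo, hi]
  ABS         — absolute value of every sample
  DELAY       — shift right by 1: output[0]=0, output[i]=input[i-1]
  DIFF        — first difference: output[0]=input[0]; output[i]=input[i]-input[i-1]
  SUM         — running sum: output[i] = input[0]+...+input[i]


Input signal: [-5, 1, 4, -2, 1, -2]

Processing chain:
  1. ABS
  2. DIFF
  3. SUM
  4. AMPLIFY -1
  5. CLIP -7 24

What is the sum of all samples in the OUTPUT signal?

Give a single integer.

Input: [-5, 1, 4, -2, 1, -2]
Stage 1 (ABS): |-5|=5, |1|=1, |4|=4, |-2|=2, |1|=1, |-2|=2 -> [5, 1, 4, 2, 1, 2]
Stage 2 (DIFF): s[0]=5, 1-5=-4, 4-1=3, 2-4=-2, 1-2=-1, 2-1=1 -> [5, -4, 3, -2, -1, 1]
Stage 3 (SUM): sum[0..0]=5, sum[0..1]=1, sum[0..2]=4, sum[0..3]=2, sum[0..4]=1, sum[0..5]=2 -> [5, 1, 4, 2, 1, 2]
Stage 4 (AMPLIFY -1): 5*-1=-5, 1*-1=-1, 4*-1=-4, 2*-1=-2, 1*-1=-1, 2*-1=-2 -> [-5, -1, -4, -2, -1, -2]
Stage 5 (CLIP -7 24): clip(-5,-7,24)=-5, clip(-1,-7,24)=-1, clip(-4,-7,24)=-4, clip(-2,-7,24)=-2, clip(-1,-7,24)=-1, clip(-2,-7,24)=-2 -> [-5, -1, -4, -2, -1, -2]
Output sum: -15

Answer: -15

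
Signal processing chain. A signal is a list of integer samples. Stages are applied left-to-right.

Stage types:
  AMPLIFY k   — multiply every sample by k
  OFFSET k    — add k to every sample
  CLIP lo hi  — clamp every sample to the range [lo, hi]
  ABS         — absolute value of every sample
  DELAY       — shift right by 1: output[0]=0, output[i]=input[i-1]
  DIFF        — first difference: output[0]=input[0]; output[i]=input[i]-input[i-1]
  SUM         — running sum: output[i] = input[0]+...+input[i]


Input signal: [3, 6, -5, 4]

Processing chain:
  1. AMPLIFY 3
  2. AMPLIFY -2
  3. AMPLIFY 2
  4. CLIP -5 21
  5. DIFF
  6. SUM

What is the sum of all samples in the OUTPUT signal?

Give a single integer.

Input: [3, 6, -5, 4]
Stage 1 (AMPLIFY 3): 3*3=9, 6*3=18, -5*3=-15, 4*3=12 -> [9, 18, -15, 12]
Stage 2 (AMPLIFY -2): 9*-2=-18, 18*-2=-36, -15*-2=30, 12*-2=-24 -> [-18, -36, 30, -24]
Stage 3 (AMPLIFY 2): -18*2=-36, -36*2=-72, 30*2=60, -24*2=-48 -> [-36, -72, 60, -48]
Stage 4 (CLIP -5 21): clip(-36,-5,21)=-5, clip(-72,-5,21)=-5, clip(60,-5,21)=21, clip(-48,-5,21)=-5 -> [-5, -5, 21, -5]
Stage 5 (DIFF): s[0]=-5, -5--5=0, 21--5=26, -5-21=-26 -> [-5, 0, 26, -26]
Stage 6 (SUM): sum[0..0]=-5, sum[0..1]=-5, sum[0..2]=21, sum[0..3]=-5 -> [-5, -5, 21, -5]
Output sum: 6

Answer: 6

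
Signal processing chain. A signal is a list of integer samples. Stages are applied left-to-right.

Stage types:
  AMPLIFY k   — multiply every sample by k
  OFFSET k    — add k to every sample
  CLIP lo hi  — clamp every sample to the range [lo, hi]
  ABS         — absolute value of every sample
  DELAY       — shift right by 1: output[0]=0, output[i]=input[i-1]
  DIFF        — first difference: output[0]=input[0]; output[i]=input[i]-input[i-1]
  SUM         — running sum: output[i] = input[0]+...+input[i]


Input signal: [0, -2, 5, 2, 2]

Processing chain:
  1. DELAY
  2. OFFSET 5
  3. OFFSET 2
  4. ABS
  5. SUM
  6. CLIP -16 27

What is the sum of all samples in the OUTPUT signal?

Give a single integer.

Answer: 94

Derivation:
Input: [0, -2, 5, 2, 2]
Stage 1 (DELAY): [0, 0, -2, 5, 2] = [0, 0, -2, 5, 2] -> [0, 0, -2, 5, 2]
Stage 2 (OFFSET 5): 0+5=5, 0+5=5, -2+5=3, 5+5=10, 2+5=7 -> [5, 5, 3, 10, 7]
Stage 3 (OFFSET 2): 5+2=7, 5+2=7, 3+2=5, 10+2=12, 7+2=9 -> [7, 7, 5, 12, 9]
Stage 4 (ABS): |7|=7, |7|=7, |5|=5, |12|=12, |9|=9 -> [7, 7, 5, 12, 9]
Stage 5 (SUM): sum[0..0]=7, sum[0..1]=14, sum[0..2]=19, sum[0..3]=31, sum[0..4]=40 -> [7, 14, 19, 31, 40]
Stage 6 (CLIP -16 27): clip(7,-16,27)=7, clip(14,-16,27)=14, clip(19,-16,27)=19, clip(31,-16,27)=27, clip(40,-16,27)=27 -> [7, 14, 19, 27, 27]
Output sum: 94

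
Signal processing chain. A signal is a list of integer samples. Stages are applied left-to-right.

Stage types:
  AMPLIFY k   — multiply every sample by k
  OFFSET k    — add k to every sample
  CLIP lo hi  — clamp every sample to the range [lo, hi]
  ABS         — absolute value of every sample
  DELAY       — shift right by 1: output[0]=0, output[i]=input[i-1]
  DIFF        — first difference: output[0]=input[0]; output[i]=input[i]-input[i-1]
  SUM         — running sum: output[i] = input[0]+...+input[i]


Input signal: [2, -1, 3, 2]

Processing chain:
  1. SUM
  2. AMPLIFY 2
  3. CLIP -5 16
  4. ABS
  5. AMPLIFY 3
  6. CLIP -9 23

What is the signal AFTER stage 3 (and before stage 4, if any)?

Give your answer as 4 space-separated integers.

Answer: 4 2 8 12

Derivation:
Input: [2, -1, 3, 2]
Stage 1 (SUM): sum[0..0]=2, sum[0..1]=1, sum[0..2]=4, sum[0..3]=6 -> [2, 1, 4, 6]
Stage 2 (AMPLIFY 2): 2*2=4, 1*2=2, 4*2=8, 6*2=12 -> [4, 2, 8, 12]
Stage 3 (CLIP -5 16): clip(4,-5,16)=4, clip(2,-5,16)=2, clip(8,-5,16)=8, clip(12,-5,16)=12 -> [4, 2, 8, 12]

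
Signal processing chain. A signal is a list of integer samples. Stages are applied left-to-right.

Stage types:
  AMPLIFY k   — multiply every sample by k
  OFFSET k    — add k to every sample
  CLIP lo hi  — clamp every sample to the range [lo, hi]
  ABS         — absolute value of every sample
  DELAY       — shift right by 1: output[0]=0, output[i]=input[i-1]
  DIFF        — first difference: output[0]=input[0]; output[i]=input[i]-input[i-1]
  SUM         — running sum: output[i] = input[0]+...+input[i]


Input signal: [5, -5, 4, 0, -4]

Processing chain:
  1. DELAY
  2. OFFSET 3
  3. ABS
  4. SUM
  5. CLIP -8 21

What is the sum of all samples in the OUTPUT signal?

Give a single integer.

Input: [5, -5, 4, 0, -4]
Stage 1 (DELAY): [0, 5, -5, 4, 0] = [0, 5, -5, 4, 0] -> [0, 5, -5, 4, 0]
Stage 2 (OFFSET 3): 0+3=3, 5+3=8, -5+3=-2, 4+3=7, 0+3=3 -> [3, 8, -2, 7, 3]
Stage 3 (ABS): |3|=3, |8|=8, |-2|=2, |7|=7, |3|=3 -> [3, 8, 2, 7, 3]
Stage 4 (SUM): sum[0..0]=3, sum[0..1]=11, sum[0..2]=13, sum[0..3]=20, sum[0..4]=23 -> [3, 11, 13, 20, 23]
Stage 5 (CLIP -8 21): clip(3,-8,21)=3, clip(11,-8,21)=11, clip(13,-8,21)=13, clip(20,-8,21)=20, clip(23,-8,21)=21 -> [3, 11, 13, 20, 21]
Output sum: 68

Answer: 68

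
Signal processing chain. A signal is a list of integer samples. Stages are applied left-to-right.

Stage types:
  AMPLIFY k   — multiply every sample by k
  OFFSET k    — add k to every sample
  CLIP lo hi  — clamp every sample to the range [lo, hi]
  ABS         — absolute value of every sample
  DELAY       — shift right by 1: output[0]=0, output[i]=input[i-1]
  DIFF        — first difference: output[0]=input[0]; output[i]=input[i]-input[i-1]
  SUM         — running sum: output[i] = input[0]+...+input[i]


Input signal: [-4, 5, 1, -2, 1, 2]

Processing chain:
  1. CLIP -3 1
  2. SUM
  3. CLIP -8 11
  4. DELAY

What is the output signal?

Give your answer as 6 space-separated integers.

Answer: 0 -3 -2 -1 -3 -2

Derivation:
Input: [-4, 5, 1, -2, 1, 2]
Stage 1 (CLIP -3 1): clip(-4,-3,1)=-3, clip(5,-3,1)=1, clip(1,-3,1)=1, clip(-2,-3,1)=-2, clip(1,-3,1)=1, clip(2,-3,1)=1 -> [-3, 1, 1, -2, 1, 1]
Stage 2 (SUM): sum[0..0]=-3, sum[0..1]=-2, sum[0..2]=-1, sum[0..3]=-3, sum[0..4]=-2, sum[0..5]=-1 -> [-3, -2, -1, -3, -2, -1]
Stage 3 (CLIP -8 11): clip(-3,-8,11)=-3, clip(-2,-8,11)=-2, clip(-1,-8,11)=-1, clip(-3,-8,11)=-3, clip(-2,-8,11)=-2, clip(-1,-8,11)=-1 -> [-3, -2, -1, -3, -2, -1]
Stage 4 (DELAY): [0, -3, -2, -1, -3, -2] = [0, -3, -2, -1, -3, -2] -> [0, -3, -2, -1, -3, -2]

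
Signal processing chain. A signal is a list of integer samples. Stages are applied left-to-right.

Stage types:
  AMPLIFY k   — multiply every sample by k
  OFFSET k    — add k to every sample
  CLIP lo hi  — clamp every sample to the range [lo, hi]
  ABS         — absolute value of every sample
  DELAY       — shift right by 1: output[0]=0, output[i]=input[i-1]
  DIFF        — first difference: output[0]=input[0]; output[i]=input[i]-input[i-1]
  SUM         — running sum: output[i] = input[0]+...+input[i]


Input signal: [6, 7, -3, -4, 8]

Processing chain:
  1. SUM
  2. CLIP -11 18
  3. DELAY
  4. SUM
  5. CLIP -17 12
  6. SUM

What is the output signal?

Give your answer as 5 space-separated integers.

Input: [6, 7, -3, -4, 8]
Stage 1 (SUM): sum[0..0]=6, sum[0..1]=13, sum[0..2]=10, sum[0..3]=6, sum[0..4]=14 -> [6, 13, 10, 6, 14]
Stage 2 (CLIP -11 18): clip(6,-11,18)=6, clip(13,-11,18)=13, clip(10,-11,18)=10, clip(6,-11,18)=6, clip(14,-11,18)=14 -> [6, 13, 10, 6, 14]
Stage 3 (DELAY): [0, 6, 13, 10, 6] = [0, 6, 13, 10, 6] -> [0, 6, 13, 10, 6]
Stage 4 (SUM): sum[0..0]=0, sum[0..1]=6, sum[0..2]=19, sum[0..3]=29, sum[0..4]=35 -> [0, 6, 19, 29, 35]
Stage 5 (CLIP -17 12): clip(0,-17,12)=0, clip(6,-17,12)=6, clip(19,-17,12)=12, clip(29,-17,12)=12, clip(35,-17,12)=12 -> [0, 6, 12, 12, 12]
Stage 6 (SUM): sum[0..0]=0, sum[0..1]=6, sum[0..2]=18, sum[0..3]=30, sum[0..4]=42 -> [0, 6, 18, 30, 42]

Answer: 0 6 18 30 42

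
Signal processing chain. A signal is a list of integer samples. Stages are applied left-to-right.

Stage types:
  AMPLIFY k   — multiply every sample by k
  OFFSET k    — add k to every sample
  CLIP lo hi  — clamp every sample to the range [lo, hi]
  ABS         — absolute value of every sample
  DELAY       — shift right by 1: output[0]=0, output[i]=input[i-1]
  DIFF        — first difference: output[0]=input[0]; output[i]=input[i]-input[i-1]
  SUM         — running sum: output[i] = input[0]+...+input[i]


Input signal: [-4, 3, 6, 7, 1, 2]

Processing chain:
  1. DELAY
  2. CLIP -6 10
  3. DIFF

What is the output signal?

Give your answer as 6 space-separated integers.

Input: [-4, 3, 6, 7, 1, 2]
Stage 1 (DELAY): [0, -4, 3, 6, 7, 1] = [0, -4, 3, 6, 7, 1] -> [0, -4, 3, 6, 7, 1]
Stage 2 (CLIP -6 10): clip(0,-6,10)=0, clip(-4,-6,10)=-4, clip(3,-6,10)=3, clip(6,-6,10)=6, clip(7,-6,10)=7, clip(1,-6,10)=1 -> [0, -4, 3, 6, 7, 1]
Stage 3 (DIFF): s[0]=0, -4-0=-4, 3--4=7, 6-3=3, 7-6=1, 1-7=-6 -> [0, -4, 7, 3, 1, -6]

Answer: 0 -4 7 3 1 -6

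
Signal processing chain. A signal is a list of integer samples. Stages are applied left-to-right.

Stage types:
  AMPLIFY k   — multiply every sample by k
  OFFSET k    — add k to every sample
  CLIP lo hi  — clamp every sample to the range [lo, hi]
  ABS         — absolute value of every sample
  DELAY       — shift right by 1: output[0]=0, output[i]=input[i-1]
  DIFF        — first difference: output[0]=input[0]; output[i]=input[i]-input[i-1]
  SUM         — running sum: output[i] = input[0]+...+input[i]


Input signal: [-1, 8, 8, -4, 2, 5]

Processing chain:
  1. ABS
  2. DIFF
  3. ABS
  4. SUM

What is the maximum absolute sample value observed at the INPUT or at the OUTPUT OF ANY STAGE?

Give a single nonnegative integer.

Answer: 17

Derivation:
Input: [-1, 8, 8, -4, 2, 5] (max |s|=8)
Stage 1 (ABS): |-1|=1, |8|=8, |8|=8, |-4|=4, |2|=2, |5|=5 -> [1, 8, 8, 4, 2, 5] (max |s|=8)
Stage 2 (DIFF): s[0]=1, 8-1=7, 8-8=0, 4-8=-4, 2-4=-2, 5-2=3 -> [1, 7, 0, -4, -2, 3] (max |s|=7)
Stage 3 (ABS): |1|=1, |7|=7, |0|=0, |-4|=4, |-2|=2, |3|=3 -> [1, 7, 0, 4, 2, 3] (max |s|=7)
Stage 4 (SUM): sum[0..0]=1, sum[0..1]=8, sum[0..2]=8, sum[0..3]=12, sum[0..4]=14, sum[0..5]=17 -> [1, 8, 8, 12, 14, 17] (max |s|=17)
Overall max amplitude: 17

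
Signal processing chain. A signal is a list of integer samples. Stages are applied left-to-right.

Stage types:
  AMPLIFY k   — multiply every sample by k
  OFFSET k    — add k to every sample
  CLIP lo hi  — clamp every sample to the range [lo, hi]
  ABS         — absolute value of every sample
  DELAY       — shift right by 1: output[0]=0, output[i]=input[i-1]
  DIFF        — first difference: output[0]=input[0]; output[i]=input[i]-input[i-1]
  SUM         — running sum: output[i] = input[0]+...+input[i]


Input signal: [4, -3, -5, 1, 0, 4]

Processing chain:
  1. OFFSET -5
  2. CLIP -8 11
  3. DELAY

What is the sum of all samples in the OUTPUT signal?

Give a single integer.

Answer: -26

Derivation:
Input: [4, -3, -5, 1, 0, 4]
Stage 1 (OFFSET -5): 4+-5=-1, -3+-5=-8, -5+-5=-10, 1+-5=-4, 0+-5=-5, 4+-5=-1 -> [-1, -8, -10, -4, -5, -1]
Stage 2 (CLIP -8 11): clip(-1,-8,11)=-1, clip(-8,-8,11)=-8, clip(-10,-8,11)=-8, clip(-4,-8,11)=-4, clip(-5,-8,11)=-5, clip(-1,-8,11)=-1 -> [-1, -8, -8, -4, -5, -1]
Stage 3 (DELAY): [0, -1, -8, -8, -4, -5] = [0, -1, -8, -8, -4, -5] -> [0, -1, -8, -8, -4, -5]
Output sum: -26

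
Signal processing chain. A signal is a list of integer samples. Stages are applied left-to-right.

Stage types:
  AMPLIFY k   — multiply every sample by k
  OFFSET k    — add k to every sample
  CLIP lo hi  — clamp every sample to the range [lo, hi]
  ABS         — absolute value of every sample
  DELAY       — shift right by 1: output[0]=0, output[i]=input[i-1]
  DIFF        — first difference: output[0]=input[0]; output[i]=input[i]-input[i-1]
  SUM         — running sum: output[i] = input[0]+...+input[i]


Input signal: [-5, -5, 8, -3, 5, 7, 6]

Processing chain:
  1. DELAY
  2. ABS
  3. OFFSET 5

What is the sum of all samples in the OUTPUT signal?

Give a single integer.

Answer: 68

Derivation:
Input: [-5, -5, 8, -3, 5, 7, 6]
Stage 1 (DELAY): [0, -5, -5, 8, -3, 5, 7] = [0, -5, -5, 8, -3, 5, 7] -> [0, -5, -5, 8, -3, 5, 7]
Stage 2 (ABS): |0|=0, |-5|=5, |-5|=5, |8|=8, |-3|=3, |5|=5, |7|=7 -> [0, 5, 5, 8, 3, 5, 7]
Stage 3 (OFFSET 5): 0+5=5, 5+5=10, 5+5=10, 8+5=13, 3+5=8, 5+5=10, 7+5=12 -> [5, 10, 10, 13, 8, 10, 12]
Output sum: 68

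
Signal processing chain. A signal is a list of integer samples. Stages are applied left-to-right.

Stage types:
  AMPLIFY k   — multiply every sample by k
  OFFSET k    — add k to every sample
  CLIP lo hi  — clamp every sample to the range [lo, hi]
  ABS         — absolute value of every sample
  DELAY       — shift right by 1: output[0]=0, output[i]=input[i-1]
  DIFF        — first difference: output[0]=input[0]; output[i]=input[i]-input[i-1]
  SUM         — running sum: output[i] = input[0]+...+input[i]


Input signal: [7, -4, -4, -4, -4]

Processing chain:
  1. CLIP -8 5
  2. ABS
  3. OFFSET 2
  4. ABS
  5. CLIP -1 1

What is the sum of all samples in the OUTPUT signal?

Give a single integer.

Answer: 5

Derivation:
Input: [7, -4, -4, -4, -4]
Stage 1 (CLIP -8 5): clip(7,-8,5)=5, clip(-4,-8,5)=-4, clip(-4,-8,5)=-4, clip(-4,-8,5)=-4, clip(-4,-8,5)=-4 -> [5, -4, -4, -4, -4]
Stage 2 (ABS): |5|=5, |-4|=4, |-4|=4, |-4|=4, |-4|=4 -> [5, 4, 4, 4, 4]
Stage 3 (OFFSET 2): 5+2=7, 4+2=6, 4+2=6, 4+2=6, 4+2=6 -> [7, 6, 6, 6, 6]
Stage 4 (ABS): |7|=7, |6|=6, |6|=6, |6|=6, |6|=6 -> [7, 6, 6, 6, 6]
Stage 5 (CLIP -1 1): clip(7,-1,1)=1, clip(6,-1,1)=1, clip(6,-1,1)=1, clip(6,-1,1)=1, clip(6,-1,1)=1 -> [1, 1, 1, 1, 1]
Output sum: 5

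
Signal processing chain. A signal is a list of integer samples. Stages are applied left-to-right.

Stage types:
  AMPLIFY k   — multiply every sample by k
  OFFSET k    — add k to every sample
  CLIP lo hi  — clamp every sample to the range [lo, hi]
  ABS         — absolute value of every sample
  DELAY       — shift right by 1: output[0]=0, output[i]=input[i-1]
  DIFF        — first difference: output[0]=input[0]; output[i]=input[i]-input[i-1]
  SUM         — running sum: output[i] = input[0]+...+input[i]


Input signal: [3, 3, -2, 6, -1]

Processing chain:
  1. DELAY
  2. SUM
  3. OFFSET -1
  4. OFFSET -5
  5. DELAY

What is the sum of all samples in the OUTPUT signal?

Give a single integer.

Input: [3, 3, -2, 6, -1]
Stage 1 (DELAY): [0, 3, 3, -2, 6] = [0, 3, 3, -2, 6] -> [0, 3, 3, -2, 6]
Stage 2 (SUM): sum[0..0]=0, sum[0..1]=3, sum[0..2]=6, sum[0..3]=4, sum[0..4]=10 -> [0, 3, 6, 4, 10]
Stage 3 (OFFSET -1): 0+-1=-1, 3+-1=2, 6+-1=5, 4+-1=3, 10+-1=9 -> [-1, 2, 5, 3, 9]
Stage 4 (OFFSET -5): -1+-5=-6, 2+-5=-3, 5+-5=0, 3+-5=-2, 9+-5=4 -> [-6, -3, 0, -2, 4]
Stage 5 (DELAY): [0, -6, -3, 0, -2] = [0, -6, -3, 0, -2] -> [0, -6, -3, 0, -2]
Output sum: -11

Answer: -11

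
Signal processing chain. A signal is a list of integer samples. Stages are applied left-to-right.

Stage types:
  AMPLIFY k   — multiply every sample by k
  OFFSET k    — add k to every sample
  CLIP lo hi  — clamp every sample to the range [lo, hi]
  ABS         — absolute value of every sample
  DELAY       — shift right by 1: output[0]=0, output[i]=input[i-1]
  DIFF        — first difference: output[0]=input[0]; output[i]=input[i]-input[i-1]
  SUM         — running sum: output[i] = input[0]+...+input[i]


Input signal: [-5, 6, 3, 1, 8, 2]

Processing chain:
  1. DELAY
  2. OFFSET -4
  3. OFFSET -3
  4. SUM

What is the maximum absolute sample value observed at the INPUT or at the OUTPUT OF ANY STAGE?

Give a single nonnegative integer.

Input: [-5, 6, 3, 1, 8, 2] (max |s|=8)
Stage 1 (DELAY): [0, -5, 6, 3, 1, 8] = [0, -5, 6, 3, 1, 8] -> [0, -5, 6, 3, 1, 8] (max |s|=8)
Stage 2 (OFFSET -4): 0+-4=-4, -5+-4=-9, 6+-4=2, 3+-4=-1, 1+-4=-3, 8+-4=4 -> [-4, -9, 2, -1, -3, 4] (max |s|=9)
Stage 3 (OFFSET -3): -4+-3=-7, -9+-3=-12, 2+-3=-1, -1+-3=-4, -3+-3=-6, 4+-3=1 -> [-7, -12, -1, -4, -6, 1] (max |s|=12)
Stage 4 (SUM): sum[0..0]=-7, sum[0..1]=-19, sum[0..2]=-20, sum[0..3]=-24, sum[0..4]=-30, sum[0..5]=-29 -> [-7, -19, -20, -24, -30, -29] (max |s|=30)
Overall max amplitude: 30

Answer: 30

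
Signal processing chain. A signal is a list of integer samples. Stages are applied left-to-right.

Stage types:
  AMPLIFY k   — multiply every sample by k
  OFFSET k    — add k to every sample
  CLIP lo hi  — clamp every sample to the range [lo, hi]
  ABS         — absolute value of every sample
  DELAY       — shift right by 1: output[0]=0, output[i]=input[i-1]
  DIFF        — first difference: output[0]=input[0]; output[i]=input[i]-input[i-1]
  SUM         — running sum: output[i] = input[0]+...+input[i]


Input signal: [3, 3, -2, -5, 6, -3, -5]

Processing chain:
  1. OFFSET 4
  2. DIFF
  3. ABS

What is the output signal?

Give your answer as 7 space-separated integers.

Input: [3, 3, -2, -5, 6, -3, -5]
Stage 1 (OFFSET 4): 3+4=7, 3+4=7, -2+4=2, -5+4=-1, 6+4=10, -3+4=1, -5+4=-1 -> [7, 7, 2, -1, 10, 1, -1]
Stage 2 (DIFF): s[0]=7, 7-7=0, 2-7=-5, -1-2=-3, 10--1=11, 1-10=-9, -1-1=-2 -> [7, 0, -5, -3, 11, -9, -2]
Stage 3 (ABS): |7|=7, |0|=0, |-5|=5, |-3|=3, |11|=11, |-9|=9, |-2|=2 -> [7, 0, 5, 3, 11, 9, 2]

Answer: 7 0 5 3 11 9 2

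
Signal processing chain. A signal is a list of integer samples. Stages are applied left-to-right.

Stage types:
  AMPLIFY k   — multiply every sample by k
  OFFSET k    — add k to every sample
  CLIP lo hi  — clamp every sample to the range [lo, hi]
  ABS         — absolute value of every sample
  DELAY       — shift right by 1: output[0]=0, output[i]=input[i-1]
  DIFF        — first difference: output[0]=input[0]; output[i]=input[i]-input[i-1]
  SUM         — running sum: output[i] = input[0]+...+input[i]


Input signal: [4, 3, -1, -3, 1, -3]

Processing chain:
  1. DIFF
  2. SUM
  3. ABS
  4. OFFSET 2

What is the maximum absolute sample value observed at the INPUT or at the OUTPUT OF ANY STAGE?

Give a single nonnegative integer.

Input: [4, 3, -1, -3, 1, -3] (max |s|=4)
Stage 1 (DIFF): s[0]=4, 3-4=-1, -1-3=-4, -3--1=-2, 1--3=4, -3-1=-4 -> [4, -1, -4, -2, 4, -4] (max |s|=4)
Stage 2 (SUM): sum[0..0]=4, sum[0..1]=3, sum[0..2]=-1, sum[0..3]=-3, sum[0..4]=1, sum[0..5]=-3 -> [4, 3, -1, -3, 1, -3] (max |s|=4)
Stage 3 (ABS): |4|=4, |3|=3, |-1|=1, |-3|=3, |1|=1, |-3|=3 -> [4, 3, 1, 3, 1, 3] (max |s|=4)
Stage 4 (OFFSET 2): 4+2=6, 3+2=5, 1+2=3, 3+2=5, 1+2=3, 3+2=5 -> [6, 5, 3, 5, 3, 5] (max |s|=6)
Overall max amplitude: 6

Answer: 6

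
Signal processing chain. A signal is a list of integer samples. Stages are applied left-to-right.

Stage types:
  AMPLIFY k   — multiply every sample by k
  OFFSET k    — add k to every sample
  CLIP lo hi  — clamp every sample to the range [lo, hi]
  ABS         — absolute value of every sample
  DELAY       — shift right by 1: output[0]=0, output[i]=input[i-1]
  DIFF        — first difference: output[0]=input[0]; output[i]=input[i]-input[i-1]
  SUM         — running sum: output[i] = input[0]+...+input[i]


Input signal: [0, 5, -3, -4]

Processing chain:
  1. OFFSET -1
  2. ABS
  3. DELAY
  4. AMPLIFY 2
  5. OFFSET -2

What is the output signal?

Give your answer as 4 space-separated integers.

Answer: -2 0 6 6

Derivation:
Input: [0, 5, -3, -4]
Stage 1 (OFFSET -1): 0+-1=-1, 5+-1=4, -3+-1=-4, -4+-1=-5 -> [-1, 4, -4, -5]
Stage 2 (ABS): |-1|=1, |4|=4, |-4|=4, |-5|=5 -> [1, 4, 4, 5]
Stage 3 (DELAY): [0, 1, 4, 4] = [0, 1, 4, 4] -> [0, 1, 4, 4]
Stage 4 (AMPLIFY 2): 0*2=0, 1*2=2, 4*2=8, 4*2=8 -> [0, 2, 8, 8]
Stage 5 (OFFSET -2): 0+-2=-2, 2+-2=0, 8+-2=6, 8+-2=6 -> [-2, 0, 6, 6]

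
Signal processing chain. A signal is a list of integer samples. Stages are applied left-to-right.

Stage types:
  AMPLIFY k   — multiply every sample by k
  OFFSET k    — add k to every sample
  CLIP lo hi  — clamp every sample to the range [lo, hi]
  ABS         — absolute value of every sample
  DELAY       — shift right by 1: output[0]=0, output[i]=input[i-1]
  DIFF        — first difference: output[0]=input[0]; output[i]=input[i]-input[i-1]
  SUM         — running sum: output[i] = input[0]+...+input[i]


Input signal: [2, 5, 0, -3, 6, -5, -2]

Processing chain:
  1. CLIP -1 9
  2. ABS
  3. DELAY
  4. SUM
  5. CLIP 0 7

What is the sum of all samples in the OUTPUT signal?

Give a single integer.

Input: [2, 5, 0, -3, 6, -5, -2]
Stage 1 (CLIP -1 9): clip(2,-1,9)=2, clip(5,-1,9)=5, clip(0,-1,9)=0, clip(-3,-1,9)=-1, clip(6,-1,9)=6, clip(-5,-1,9)=-1, clip(-2,-1,9)=-1 -> [2, 5, 0, -1, 6, -1, -1]
Stage 2 (ABS): |2|=2, |5|=5, |0|=0, |-1|=1, |6|=6, |-1|=1, |-1|=1 -> [2, 5, 0, 1, 6, 1, 1]
Stage 3 (DELAY): [0, 2, 5, 0, 1, 6, 1] = [0, 2, 5, 0, 1, 6, 1] -> [0, 2, 5, 0, 1, 6, 1]
Stage 4 (SUM): sum[0..0]=0, sum[0..1]=2, sum[0..2]=7, sum[0..3]=7, sum[0..4]=8, sum[0..5]=14, sum[0..6]=15 -> [0, 2, 7, 7, 8, 14, 15]
Stage 5 (CLIP 0 7): clip(0,0,7)=0, clip(2,0,7)=2, clip(7,0,7)=7, clip(7,0,7)=7, clip(8,0,7)=7, clip(14,0,7)=7, clip(15,0,7)=7 -> [0, 2, 7, 7, 7, 7, 7]
Output sum: 37

Answer: 37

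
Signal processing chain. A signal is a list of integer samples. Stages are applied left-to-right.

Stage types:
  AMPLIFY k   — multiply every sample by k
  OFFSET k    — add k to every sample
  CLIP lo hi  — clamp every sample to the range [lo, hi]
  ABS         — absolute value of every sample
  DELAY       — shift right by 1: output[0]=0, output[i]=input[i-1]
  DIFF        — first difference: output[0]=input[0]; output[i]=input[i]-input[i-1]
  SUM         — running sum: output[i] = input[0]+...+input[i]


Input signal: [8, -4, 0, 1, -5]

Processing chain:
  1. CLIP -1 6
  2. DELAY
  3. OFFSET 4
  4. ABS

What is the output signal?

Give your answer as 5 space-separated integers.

Answer: 4 10 3 4 5

Derivation:
Input: [8, -4, 0, 1, -5]
Stage 1 (CLIP -1 6): clip(8,-1,6)=6, clip(-4,-1,6)=-1, clip(0,-1,6)=0, clip(1,-1,6)=1, clip(-5,-1,6)=-1 -> [6, -1, 0, 1, -1]
Stage 2 (DELAY): [0, 6, -1, 0, 1] = [0, 6, -1, 0, 1] -> [0, 6, -1, 0, 1]
Stage 3 (OFFSET 4): 0+4=4, 6+4=10, -1+4=3, 0+4=4, 1+4=5 -> [4, 10, 3, 4, 5]
Stage 4 (ABS): |4|=4, |10|=10, |3|=3, |4|=4, |5|=5 -> [4, 10, 3, 4, 5]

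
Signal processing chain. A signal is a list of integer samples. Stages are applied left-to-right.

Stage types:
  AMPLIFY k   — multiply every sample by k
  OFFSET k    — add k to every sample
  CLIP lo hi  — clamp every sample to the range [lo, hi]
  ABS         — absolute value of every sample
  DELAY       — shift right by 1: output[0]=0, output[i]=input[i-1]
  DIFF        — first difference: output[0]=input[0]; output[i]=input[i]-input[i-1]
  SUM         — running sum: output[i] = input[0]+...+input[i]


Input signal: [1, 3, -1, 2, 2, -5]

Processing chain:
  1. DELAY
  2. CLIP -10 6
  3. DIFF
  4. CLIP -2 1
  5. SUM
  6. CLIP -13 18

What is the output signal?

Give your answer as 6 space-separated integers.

Answer: 0 1 2 0 1 1

Derivation:
Input: [1, 3, -1, 2, 2, -5]
Stage 1 (DELAY): [0, 1, 3, -1, 2, 2] = [0, 1, 3, -1, 2, 2] -> [0, 1, 3, -1, 2, 2]
Stage 2 (CLIP -10 6): clip(0,-10,6)=0, clip(1,-10,6)=1, clip(3,-10,6)=3, clip(-1,-10,6)=-1, clip(2,-10,6)=2, clip(2,-10,6)=2 -> [0, 1, 3, -1, 2, 2]
Stage 3 (DIFF): s[0]=0, 1-0=1, 3-1=2, -1-3=-4, 2--1=3, 2-2=0 -> [0, 1, 2, -4, 3, 0]
Stage 4 (CLIP -2 1): clip(0,-2,1)=0, clip(1,-2,1)=1, clip(2,-2,1)=1, clip(-4,-2,1)=-2, clip(3,-2,1)=1, clip(0,-2,1)=0 -> [0, 1, 1, -2, 1, 0]
Stage 5 (SUM): sum[0..0]=0, sum[0..1]=1, sum[0..2]=2, sum[0..3]=0, sum[0..4]=1, sum[0..5]=1 -> [0, 1, 2, 0, 1, 1]
Stage 6 (CLIP -13 18): clip(0,-13,18)=0, clip(1,-13,18)=1, clip(2,-13,18)=2, clip(0,-13,18)=0, clip(1,-13,18)=1, clip(1,-13,18)=1 -> [0, 1, 2, 0, 1, 1]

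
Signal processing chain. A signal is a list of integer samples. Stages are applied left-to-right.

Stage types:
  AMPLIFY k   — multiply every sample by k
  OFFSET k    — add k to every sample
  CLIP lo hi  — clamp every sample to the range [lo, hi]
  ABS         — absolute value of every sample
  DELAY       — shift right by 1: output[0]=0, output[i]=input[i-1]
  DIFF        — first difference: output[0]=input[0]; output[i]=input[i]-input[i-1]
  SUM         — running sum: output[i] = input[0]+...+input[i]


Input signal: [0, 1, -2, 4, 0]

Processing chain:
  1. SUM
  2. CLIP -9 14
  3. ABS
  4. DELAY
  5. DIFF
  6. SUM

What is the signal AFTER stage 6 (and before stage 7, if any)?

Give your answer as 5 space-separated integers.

Input: [0, 1, -2, 4, 0]
Stage 1 (SUM): sum[0..0]=0, sum[0..1]=1, sum[0..2]=-1, sum[0..3]=3, sum[0..4]=3 -> [0, 1, -1, 3, 3]
Stage 2 (CLIP -9 14): clip(0,-9,14)=0, clip(1,-9,14)=1, clip(-1,-9,14)=-1, clip(3,-9,14)=3, clip(3,-9,14)=3 -> [0, 1, -1, 3, 3]
Stage 3 (ABS): |0|=0, |1|=1, |-1|=1, |3|=3, |3|=3 -> [0, 1, 1, 3, 3]
Stage 4 (DELAY): [0, 0, 1, 1, 3] = [0, 0, 1, 1, 3] -> [0, 0, 1, 1, 3]
Stage 5 (DIFF): s[0]=0, 0-0=0, 1-0=1, 1-1=0, 3-1=2 -> [0, 0, 1, 0, 2]
Stage 6 (SUM): sum[0..0]=0, sum[0..1]=0, sum[0..2]=1, sum[0..3]=1, sum[0..4]=3 -> [0, 0, 1, 1, 3]

Answer: 0 0 1 1 3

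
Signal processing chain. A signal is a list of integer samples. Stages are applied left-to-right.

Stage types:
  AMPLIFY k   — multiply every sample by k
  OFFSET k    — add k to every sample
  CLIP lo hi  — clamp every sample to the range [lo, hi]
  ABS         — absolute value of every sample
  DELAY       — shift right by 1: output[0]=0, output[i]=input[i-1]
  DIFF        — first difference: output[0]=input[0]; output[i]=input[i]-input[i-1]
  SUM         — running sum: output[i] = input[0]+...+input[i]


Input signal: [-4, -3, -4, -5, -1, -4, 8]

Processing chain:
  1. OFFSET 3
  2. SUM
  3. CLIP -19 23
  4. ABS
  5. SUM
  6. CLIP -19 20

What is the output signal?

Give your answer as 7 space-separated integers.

Input: [-4, -3, -4, -5, -1, -4, 8]
Stage 1 (OFFSET 3): -4+3=-1, -3+3=0, -4+3=-1, -5+3=-2, -1+3=2, -4+3=-1, 8+3=11 -> [-1, 0, -1, -2, 2, -1, 11]
Stage 2 (SUM): sum[0..0]=-1, sum[0..1]=-1, sum[0..2]=-2, sum[0..3]=-4, sum[0..4]=-2, sum[0..5]=-3, sum[0..6]=8 -> [-1, -1, -2, -4, -2, -3, 8]
Stage 3 (CLIP -19 23): clip(-1,-19,23)=-1, clip(-1,-19,23)=-1, clip(-2,-19,23)=-2, clip(-4,-19,23)=-4, clip(-2,-19,23)=-2, clip(-3,-19,23)=-3, clip(8,-19,23)=8 -> [-1, -1, -2, -4, -2, -3, 8]
Stage 4 (ABS): |-1|=1, |-1|=1, |-2|=2, |-4|=4, |-2|=2, |-3|=3, |8|=8 -> [1, 1, 2, 4, 2, 3, 8]
Stage 5 (SUM): sum[0..0]=1, sum[0..1]=2, sum[0..2]=4, sum[0..3]=8, sum[0..4]=10, sum[0..5]=13, sum[0..6]=21 -> [1, 2, 4, 8, 10, 13, 21]
Stage 6 (CLIP -19 20): clip(1,-19,20)=1, clip(2,-19,20)=2, clip(4,-19,20)=4, clip(8,-19,20)=8, clip(10,-19,20)=10, clip(13,-19,20)=13, clip(21,-19,20)=20 -> [1, 2, 4, 8, 10, 13, 20]

Answer: 1 2 4 8 10 13 20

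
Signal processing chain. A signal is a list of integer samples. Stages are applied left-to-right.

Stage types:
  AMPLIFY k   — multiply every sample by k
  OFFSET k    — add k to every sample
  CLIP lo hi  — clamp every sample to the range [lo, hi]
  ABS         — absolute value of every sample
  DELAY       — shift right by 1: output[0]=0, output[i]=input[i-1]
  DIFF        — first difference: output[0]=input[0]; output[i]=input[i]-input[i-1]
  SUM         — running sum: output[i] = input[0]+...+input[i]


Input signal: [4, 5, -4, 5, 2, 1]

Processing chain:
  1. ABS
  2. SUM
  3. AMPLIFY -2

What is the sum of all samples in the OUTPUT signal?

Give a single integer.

Answer: -170

Derivation:
Input: [4, 5, -4, 5, 2, 1]
Stage 1 (ABS): |4|=4, |5|=5, |-4|=4, |5|=5, |2|=2, |1|=1 -> [4, 5, 4, 5, 2, 1]
Stage 2 (SUM): sum[0..0]=4, sum[0..1]=9, sum[0..2]=13, sum[0..3]=18, sum[0..4]=20, sum[0..5]=21 -> [4, 9, 13, 18, 20, 21]
Stage 3 (AMPLIFY -2): 4*-2=-8, 9*-2=-18, 13*-2=-26, 18*-2=-36, 20*-2=-40, 21*-2=-42 -> [-8, -18, -26, -36, -40, -42]
Output sum: -170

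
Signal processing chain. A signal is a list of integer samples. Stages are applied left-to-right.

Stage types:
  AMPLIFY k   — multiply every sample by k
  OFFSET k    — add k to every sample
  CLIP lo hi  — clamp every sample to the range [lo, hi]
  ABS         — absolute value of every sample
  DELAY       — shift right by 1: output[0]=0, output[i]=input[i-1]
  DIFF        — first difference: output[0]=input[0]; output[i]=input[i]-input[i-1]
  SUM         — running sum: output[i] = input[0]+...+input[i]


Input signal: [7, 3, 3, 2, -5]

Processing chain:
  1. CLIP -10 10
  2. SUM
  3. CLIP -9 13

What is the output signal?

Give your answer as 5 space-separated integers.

Answer: 7 10 13 13 10

Derivation:
Input: [7, 3, 3, 2, -5]
Stage 1 (CLIP -10 10): clip(7,-10,10)=7, clip(3,-10,10)=3, clip(3,-10,10)=3, clip(2,-10,10)=2, clip(-5,-10,10)=-5 -> [7, 3, 3, 2, -5]
Stage 2 (SUM): sum[0..0]=7, sum[0..1]=10, sum[0..2]=13, sum[0..3]=15, sum[0..4]=10 -> [7, 10, 13, 15, 10]
Stage 3 (CLIP -9 13): clip(7,-9,13)=7, clip(10,-9,13)=10, clip(13,-9,13)=13, clip(15,-9,13)=13, clip(10,-9,13)=10 -> [7, 10, 13, 13, 10]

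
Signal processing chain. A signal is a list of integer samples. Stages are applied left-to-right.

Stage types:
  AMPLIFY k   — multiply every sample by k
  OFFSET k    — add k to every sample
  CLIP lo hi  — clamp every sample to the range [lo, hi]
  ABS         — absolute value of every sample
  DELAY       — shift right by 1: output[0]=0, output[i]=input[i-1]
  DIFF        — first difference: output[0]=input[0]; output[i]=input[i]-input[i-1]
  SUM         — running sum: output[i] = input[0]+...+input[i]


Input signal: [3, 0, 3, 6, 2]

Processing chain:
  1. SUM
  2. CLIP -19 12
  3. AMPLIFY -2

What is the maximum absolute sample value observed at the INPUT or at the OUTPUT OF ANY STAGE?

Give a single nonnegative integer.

Answer: 24

Derivation:
Input: [3, 0, 3, 6, 2] (max |s|=6)
Stage 1 (SUM): sum[0..0]=3, sum[0..1]=3, sum[0..2]=6, sum[0..3]=12, sum[0..4]=14 -> [3, 3, 6, 12, 14] (max |s|=14)
Stage 2 (CLIP -19 12): clip(3,-19,12)=3, clip(3,-19,12)=3, clip(6,-19,12)=6, clip(12,-19,12)=12, clip(14,-19,12)=12 -> [3, 3, 6, 12, 12] (max |s|=12)
Stage 3 (AMPLIFY -2): 3*-2=-6, 3*-2=-6, 6*-2=-12, 12*-2=-24, 12*-2=-24 -> [-6, -6, -12, -24, -24] (max |s|=24)
Overall max amplitude: 24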